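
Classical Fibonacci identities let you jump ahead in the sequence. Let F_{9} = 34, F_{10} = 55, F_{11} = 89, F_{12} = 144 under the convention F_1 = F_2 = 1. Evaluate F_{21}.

10946

By the addition formula F_{m+n} = F_m F_{n+1} + F_{m−1} F_n with m=12, n=9: F_{21} = 144·55 + 89·34 = 7920 + 3026 = 10946.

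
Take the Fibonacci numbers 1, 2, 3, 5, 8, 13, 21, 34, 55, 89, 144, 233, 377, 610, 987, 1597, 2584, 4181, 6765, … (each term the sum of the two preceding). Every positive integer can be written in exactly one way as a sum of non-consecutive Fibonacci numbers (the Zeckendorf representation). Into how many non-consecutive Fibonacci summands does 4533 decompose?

6

Greedily peel off the largest Fibonacci term at each step:
take 4181 (≤ 4533); 4533 − 4181 = 352
take 233 (≤ 352); 352 − 233 = 119
take 89 (≤ 119); 119 − 89 = 30
take 21 (≤ 30); 30 − 21 = 9
take 8 (≤ 9); 9 − 8 = 1
take 1 (≤ 1); 1 − 1 = 0
4533 = 4181 + 233 + 89 + 21 + 8 + 1, which has 6 terms.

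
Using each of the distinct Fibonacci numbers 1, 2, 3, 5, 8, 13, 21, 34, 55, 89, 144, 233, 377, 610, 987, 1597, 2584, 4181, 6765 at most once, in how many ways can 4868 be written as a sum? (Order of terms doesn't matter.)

40

Each representation comes from the Zeckendorf form by replacing some F_k with F_{k−1} + F_{k−2} where possible.
4868 = 4181+610+55+21+1 = 4181+610+55+13+8+1 = 4181+377+233+55+21+1 = … (37 more), for 40 in all.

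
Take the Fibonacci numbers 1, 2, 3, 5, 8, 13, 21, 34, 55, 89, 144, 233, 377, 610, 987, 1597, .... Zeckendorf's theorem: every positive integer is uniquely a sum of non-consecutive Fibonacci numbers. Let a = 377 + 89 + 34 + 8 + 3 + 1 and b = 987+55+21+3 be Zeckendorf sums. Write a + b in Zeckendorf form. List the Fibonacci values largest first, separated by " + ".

987 + 377 + 144 + 55 + 13 + 2

The two numbers are 512 and 1066, so their sum is 1578.
Greedily peel off the largest Fibonacci term at each step:
take 987 (≤ 1578); 1578 − 987 = 591
take 377 (≤ 591); 591 − 377 = 214
take 144 (≤ 214); 214 − 144 = 70
take 55 (≤ 70); 70 − 55 = 15
take 13 (≤ 15); 15 − 13 = 2
take 2 (≤ 2); 2 − 2 = 0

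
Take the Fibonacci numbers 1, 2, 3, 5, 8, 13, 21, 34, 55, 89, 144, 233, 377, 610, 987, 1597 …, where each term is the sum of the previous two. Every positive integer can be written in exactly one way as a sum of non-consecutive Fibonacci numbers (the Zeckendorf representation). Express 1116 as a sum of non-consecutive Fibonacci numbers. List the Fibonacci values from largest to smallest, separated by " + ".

Repeatedly subtract the largest Fibonacci number that fits:
987 ≤ 1116 < 1597, so take 987; remainder 129
89 ≤ 129 < 144, so take 89; remainder 40
34 ≤ 40 < 55, so take 34; remainder 6
5 ≤ 6 < 8, so take 5; remainder 1
1 ≤ 1 < 2, so take 1; remainder 0
So 1116 = 987 + 89 + 34 + 5 + 1, with no two terms consecutive in the sequence.

987 + 89 + 34 + 5 + 1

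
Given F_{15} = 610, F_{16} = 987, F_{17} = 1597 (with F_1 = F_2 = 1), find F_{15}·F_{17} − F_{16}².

610·1597 − 987² = 974170 − 974169 = 1. (Cassini's identity: F_{k−1}F_{k+1} − F_k² = (−1)^k.)

1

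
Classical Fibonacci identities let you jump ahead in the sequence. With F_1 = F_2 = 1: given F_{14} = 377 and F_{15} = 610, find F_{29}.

By F_{2k+1} = F_k² + F_{k+1}²: F_{29} = 377² + 610² = 142129 + 372100 = 514229.

514229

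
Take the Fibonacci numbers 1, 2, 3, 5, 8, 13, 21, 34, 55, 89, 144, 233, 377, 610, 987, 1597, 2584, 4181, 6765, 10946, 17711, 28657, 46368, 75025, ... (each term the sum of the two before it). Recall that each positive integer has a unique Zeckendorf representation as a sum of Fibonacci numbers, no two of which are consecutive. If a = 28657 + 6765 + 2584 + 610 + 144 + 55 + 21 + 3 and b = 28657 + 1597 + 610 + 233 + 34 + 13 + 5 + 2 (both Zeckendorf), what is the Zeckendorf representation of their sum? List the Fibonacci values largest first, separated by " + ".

The two numbers are 38839 and 31151, so their sum is 69990.
Greedy algorithm:
take 46368 (≤ 69990); 69990 − 46368 = 23622
take 17711 (≤ 23622); 23622 − 17711 = 5911
take 4181 (≤ 5911); 5911 − 4181 = 1730
take 1597 (≤ 1730); 1730 − 1597 = 133
take 89 (≤ 133); 133 − 89 = 44
take 34 (≤ 44); 44 − 34 = 10
take 8 (≤ 10); 10 − 8 = 2
take 2 (≤ 2); 2 − 2 = 0

46368 + 17711 + 4181 + 1597 + 89 + 34 + 8 + 2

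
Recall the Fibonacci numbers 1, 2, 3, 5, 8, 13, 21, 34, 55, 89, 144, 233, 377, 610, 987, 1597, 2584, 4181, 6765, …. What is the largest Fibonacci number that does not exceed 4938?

4181

4181 ≤ 4938 < 6765, so the largest Fibonacci number not exceeding 4938 is 4181.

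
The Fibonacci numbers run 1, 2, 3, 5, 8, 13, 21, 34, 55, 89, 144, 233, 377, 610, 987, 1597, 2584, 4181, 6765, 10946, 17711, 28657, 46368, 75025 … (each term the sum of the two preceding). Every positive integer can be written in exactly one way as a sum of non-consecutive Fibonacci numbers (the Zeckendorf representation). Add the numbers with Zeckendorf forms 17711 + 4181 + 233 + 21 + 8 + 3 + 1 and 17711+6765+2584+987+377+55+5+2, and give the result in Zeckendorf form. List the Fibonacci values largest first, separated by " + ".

46368 + 4181 + 89 + 5 + 1

The two numbers are 22158 and 28486, so their sum is 50644.
Greedily peel off the largest Fibonacci term at each step:
50644: greatest Fibonacci not exceeding it is 46368, leaving 4276
4276: greatest Fibonacci not exceeding it is 4181, leaving 95
95: greatest Fibonacci not exceeding it is 89, leaving 6
6: greatest Fibonacci not exceeding it is 5, leaving 1
1: greatest Fibonacci not exceeding it is 1, leaving 0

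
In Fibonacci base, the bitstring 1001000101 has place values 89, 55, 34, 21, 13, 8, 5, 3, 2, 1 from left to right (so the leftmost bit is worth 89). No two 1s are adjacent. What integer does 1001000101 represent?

114

Summing the place values of the 1 bits: 89 + 21 + 3 + 1 = 114.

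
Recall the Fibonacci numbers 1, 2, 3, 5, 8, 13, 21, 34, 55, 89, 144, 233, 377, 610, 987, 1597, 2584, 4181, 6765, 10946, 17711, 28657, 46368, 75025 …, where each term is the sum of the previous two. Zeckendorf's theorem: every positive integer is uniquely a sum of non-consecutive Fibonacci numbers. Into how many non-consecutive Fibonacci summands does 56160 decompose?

Greedily peel off the largest Fibonacci term at each step:
largest Fibonacci ≤ 56160 is 46368; 56160 − 46368 = 9792
largest Fibonacci ≤ 9792 is 6765; 9792 − 6765 = 3027
largest Fibonacci ≤ 3027 is 2584; 3027 − 2584 = 443
largest Fibonacci ≤ 443 is 377; 443 − 377 = 66
largest Fibonacci ≤ 66 is 55; 66 − 55 = 11
largest Fibonacci ≤ 11 is 8; 11 − 8 = 3
largest Fibonacci ≤ 3 is 3; 3 − 3 = 0
56160 = 46368 + 6765 + 2584 + 377 + 55 + 8 + 3, which has 7 terms.

7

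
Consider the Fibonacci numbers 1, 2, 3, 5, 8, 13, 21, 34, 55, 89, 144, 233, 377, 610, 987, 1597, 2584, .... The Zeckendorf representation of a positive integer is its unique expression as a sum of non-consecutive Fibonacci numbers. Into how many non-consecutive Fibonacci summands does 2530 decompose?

5

largest Fibonacci ≤ 2530 is 1597; 2530 − 1597 = 933
largest Fibonacci ≤ 933 is 610; 933 − 610 = 323
largest Fibonacci ≤ 323 is 233; 323 − 233 = 90
largest Fibonacci ≤ 90 is 89; 90 − 89 = 1
largest Fibonacci ≤ 1 is 1; 1 − 1 = 0
2530 = 1597 + 610 + 233 + 89 + 1, which has 5 terms.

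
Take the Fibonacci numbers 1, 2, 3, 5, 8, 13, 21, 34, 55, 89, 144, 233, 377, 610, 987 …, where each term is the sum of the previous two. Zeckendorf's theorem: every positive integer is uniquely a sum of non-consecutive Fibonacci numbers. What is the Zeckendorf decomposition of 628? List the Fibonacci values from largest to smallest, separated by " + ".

Greedily peel off the largest Fibonacci term at each step:
largest Fibonacci ≤ 628 is 610; 628 − 610 = 18
largest Fibonacci ≤ 18 is 13; 18 − 13 = 5
largest Fibonacci ≤ 5 is 5; 5 − 5 = 0
So 628 = 610 + 13 + 5, with no two terms consecutive in the sequence.

610 + 13 + 5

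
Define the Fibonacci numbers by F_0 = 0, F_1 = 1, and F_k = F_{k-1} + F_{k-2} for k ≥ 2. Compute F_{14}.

Iterating the recurrence up to F_{7} = 13 and F_{6} = 8:
F_{8} = F_{7} + F_{6} = 13 + 8 = 21
F_{9} = F_{8} + F_{7} = 21 + 13 = 34
F_{10} = F_{9} + F_{8} = 34 + 21 = 55
F_{11} = F_{10} + F_{9} = 55 + 34 = 89
F_{12} = F_{11} + F_{10} = 89 + 55 = 144
F_{13} = F_{12} + F_{11} = 144 + 89 = 233
F_{14} = F_{13} + F_{12} = 233 + 144 = 377

377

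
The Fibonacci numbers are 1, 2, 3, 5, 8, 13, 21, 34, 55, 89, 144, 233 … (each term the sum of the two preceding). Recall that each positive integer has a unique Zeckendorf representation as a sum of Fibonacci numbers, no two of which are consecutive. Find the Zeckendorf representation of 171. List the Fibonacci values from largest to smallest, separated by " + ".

144 + 21 + 5 + 1

171 − 144 = 27
27 − 21 = 6
6 − 5 = 1
1 − 1 = 0
So 171 = 144 + 21 + 5 + 1, with no two terms consecutive in the sequence.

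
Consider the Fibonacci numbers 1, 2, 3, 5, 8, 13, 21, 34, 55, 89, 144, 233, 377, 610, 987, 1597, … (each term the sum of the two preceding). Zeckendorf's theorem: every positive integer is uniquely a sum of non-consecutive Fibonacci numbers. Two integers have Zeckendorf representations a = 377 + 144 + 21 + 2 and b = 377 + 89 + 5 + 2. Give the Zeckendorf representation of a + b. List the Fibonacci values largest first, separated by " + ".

The two numbers are 544 and 473, so their sum is 1017.
largest Fibonacci ≤ 1017 is 987; 1017 − 987 = 30
largest Fibonacci ≤ 30 is 21; 30 − 21 = 9
largest Fibonacci ≤ 9 is 8; 9 − 8 = 1
largest Fibonacci ≤ 1 is 1; 1 − 1 = 0

987 + 21 + 8 + 1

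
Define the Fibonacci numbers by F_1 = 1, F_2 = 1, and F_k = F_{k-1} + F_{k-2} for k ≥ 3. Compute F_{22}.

Iterating the recurrence up to F_{16} = 987 and F_{15} = 610:
F_{17} = F_{16} + F_{15} = 987 + 610 = 1597
F_{18} = F_{17} + F_{16} = 1597 + 987 = 2584
F_{19} = F_{18} + F_{17} = 2584 + 1597 = 4181
F_{20} = F_{19} + F_{18} = 4181 + 2584 = 6765
F_{21} = F_{20} + F_{19} = 6765 + 4181 = 10946
F_{22} = F_{21} + F_{20} = 10946 + 6765 = 17711

17711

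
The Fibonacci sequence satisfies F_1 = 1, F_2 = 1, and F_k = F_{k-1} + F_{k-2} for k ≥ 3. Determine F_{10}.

Iterating the recurrence up to F_{4} = 3 and F_{3} = 2:
F_{5} = F_{4} + F_{3} = 3 + 2 = 5
F_{6} = F_{5} + F_{4} = 5 + 3 = 8
F_{7} = F_{6} + F_{5} = 8 + 5 = 13
F_{8} = F_{7} + F_{6} = 13 + 8 = 21
F_{9} = F_{8} + F_{7} = 21 + 13 = 34
F_{10} = F_{9} + F_{8} = 34 + 21 = 55

55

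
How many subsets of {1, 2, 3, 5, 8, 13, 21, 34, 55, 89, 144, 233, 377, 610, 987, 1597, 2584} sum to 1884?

Starting from the Zeckendorf form and repeatedly splitting a term F_k into F_{k−1} + F_{k−2} (when neither is already used) reaches every representation.
1884 = 1597+233+34+13+5+2 = 1597+144+89+34+13+5+2 = 987+610+233+34+13+5+2 = 987+610+144+89+34+13+5+2 = … (1 more), for 5 in all.

5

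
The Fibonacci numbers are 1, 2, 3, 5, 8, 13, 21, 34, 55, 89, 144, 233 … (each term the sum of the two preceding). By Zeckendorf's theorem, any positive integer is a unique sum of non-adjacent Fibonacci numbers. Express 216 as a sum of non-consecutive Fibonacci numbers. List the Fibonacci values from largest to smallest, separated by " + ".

144 + 55 + 13 + 3 + 1

Repeatedly subtract the largest Fibonacci number that fits:
216: greatest Fibonacci not exceeding it is 144, leaving 72
72: greatest Fibonacci not exceeding it is 55, leaving 17
17: greatest Fibonacci not exceeding it is 13, leaving 4
4: greatest Fibonacci not exceeding it is 3, leaving 1
1: greatest Fibonacci not exceeding it is 1, leaving 0
So 216 = 144 + 55 + 13 + 3 + 1, with no two terms consecutive in the sequence.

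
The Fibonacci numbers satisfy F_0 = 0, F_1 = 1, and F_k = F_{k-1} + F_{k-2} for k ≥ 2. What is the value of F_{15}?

610

Iterating the recurrence up to F_{9} = 34 and F_{8} = 21:
F_{10} = F_{9} + F_{8} = 34 + 21 = 55
F_{11} = F_{10} + F_{9} = 55 + 34 = 89
F_{12} = F_{11} + F_{10} = 89 + 55 = 144
F_{13} = F_{12} + F_{11} = 144 + 89 = 233
F_{14} = F_{13} + F_{12} = 233 + 144 = 377
F_{15} = F_{14} + F_{13} = 377 + 233 = 610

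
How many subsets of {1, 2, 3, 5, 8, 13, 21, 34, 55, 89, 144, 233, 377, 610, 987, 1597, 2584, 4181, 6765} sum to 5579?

5579 = 4181+987+377+34 = 4181+987+377+21+13 = 4181+987+233+144+34 = 4181+987+377+21+8+5 = 4181+987+233+144+21+13 = … (35 more), for 40 in all.

40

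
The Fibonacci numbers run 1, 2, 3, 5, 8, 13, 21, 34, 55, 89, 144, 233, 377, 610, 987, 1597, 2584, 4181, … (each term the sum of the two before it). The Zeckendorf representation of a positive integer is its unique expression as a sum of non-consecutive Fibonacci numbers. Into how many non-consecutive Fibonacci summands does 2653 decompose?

4

subtract 2584 from 2653: 69 remains
subtract 55 from 69: 14 remains
subtract 13 from 14: 1 remains
subtract 1 from 1: 0 remains
2653 = 2584 + 55 + 13 + 1, which has 4 terms.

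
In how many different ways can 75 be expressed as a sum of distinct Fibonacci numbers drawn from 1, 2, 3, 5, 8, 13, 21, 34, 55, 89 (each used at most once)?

2

Each representation comes from the Zeckendorf form by replacing some F_k with F_{k−1} + F_{k−2} where possible.
75 = 55+13+5+2 = 34+21+13+5+2 — 2 representations.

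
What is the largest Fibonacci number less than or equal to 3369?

2584 ≤ 3369 < 4181, so the largest Fibonacci number not exceeding 3369 is 2584.

2584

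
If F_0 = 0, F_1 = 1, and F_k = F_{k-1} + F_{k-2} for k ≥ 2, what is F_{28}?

Iterating the recurrence up to F_{22} = 17711 and F_{21} = 10946:
F_{23} = F_{22} + F_{21} = 17711 + 10946 = 28657
F_{24} = F_{23} + F_{22} = 28657 + 17711 = 46368
F_{25} = F_{24} + F_{23} = 46368 + 28657 = 75025
F_{26} = F_{25} + F_{24} = 75025 + 46368 = 121393
F_{27} = F_{26} + F_{25} = 121393 + 75025 = 196418
F_{28} = F_{27} + F_{26} = 196418 + 121393 = 317811

317811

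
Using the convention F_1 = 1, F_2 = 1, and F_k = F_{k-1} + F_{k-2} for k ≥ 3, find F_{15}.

610

Iterating the recurrence up to F_{8} = 21 and F_{7} = 13:
F_{9} = F_{8} + F_{7} = 21 + 13 = 34
F_{10} = F_{9} + F_{8} = 34 + 21 = 55
F_{11} = F_{10} + F_{9} = 55 + 34 = 89
F_{12} = F_{11} + F_{10} = 89 + 55 = 144
F_{13} = F_{12} + F_{11} = 144 + 89 = 233
F_{14} = F_{13} + F_{12} = 233 + 144 = 377
F_{15} = F_{14} + F_{13} = 377 + 233 = 610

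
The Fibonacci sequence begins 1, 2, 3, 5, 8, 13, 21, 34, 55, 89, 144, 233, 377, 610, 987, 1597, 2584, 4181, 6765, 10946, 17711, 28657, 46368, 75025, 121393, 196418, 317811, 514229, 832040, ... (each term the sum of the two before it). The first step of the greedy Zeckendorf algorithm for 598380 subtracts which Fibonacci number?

514229 ≤ 598380 < 832040, so the largest Fibonacci number not exceeding 598380 is 514229.

514229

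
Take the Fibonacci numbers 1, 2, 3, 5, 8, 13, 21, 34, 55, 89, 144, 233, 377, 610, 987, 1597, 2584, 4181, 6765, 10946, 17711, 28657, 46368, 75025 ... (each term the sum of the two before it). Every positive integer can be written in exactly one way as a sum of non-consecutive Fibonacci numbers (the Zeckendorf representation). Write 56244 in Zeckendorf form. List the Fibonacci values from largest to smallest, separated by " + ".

56244: greatest Fibonacci not exceeding it is 46368, leaving 9876
9876: greatest Fibonacci not exceeding it is 6765, leaving 3111
3111: greatest Fibonacci not exceeding it is 2584, leaving 527
527: greatest Fibonacci not exceeding it is 377, leaving 150
150: greatest Fibonacci not exceeding it is 144, leaving 6
6: greatest Fibonacci not exceeding it is 5, leaving 1
1: greatest Fibonacci not exceeding it is 1, leaving 0
So 56244 = 46368 + 6765 + 2584 + 377 + 144 + 5 + 1, with no two terms consecutive in the sequence.

46368 + 6765 + 2584 + 377 + 144 + 5 + 1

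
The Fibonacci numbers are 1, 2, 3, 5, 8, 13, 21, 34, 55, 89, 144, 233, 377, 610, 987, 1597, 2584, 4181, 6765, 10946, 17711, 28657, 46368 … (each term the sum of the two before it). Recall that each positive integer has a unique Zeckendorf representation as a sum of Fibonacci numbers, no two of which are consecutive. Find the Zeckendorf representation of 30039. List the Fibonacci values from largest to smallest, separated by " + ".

Repeatedly subtract the largest Fibonacci number that fits:
30039 − 28657 = 1382
1382 − 987 = 395
395 − 377 = 18
18 − 13 = 5
5 − 5 = 0
So 30039 = 28657 + 987 + 377 + 13 + 5, with no two terms consecutive in the sequence.

28657 + 987 + 377 + 13 + 5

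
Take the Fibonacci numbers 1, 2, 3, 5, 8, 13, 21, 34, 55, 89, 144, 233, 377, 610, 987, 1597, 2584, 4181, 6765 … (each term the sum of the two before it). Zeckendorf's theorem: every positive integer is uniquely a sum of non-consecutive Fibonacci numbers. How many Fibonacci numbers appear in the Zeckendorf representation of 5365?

Greedy algorithm:
4181 ≤ 5365 < 6765, so take 4181; remainder 1184
987 ≤ 1184 < 1597, so take 987; remainder 197
144 ≤ 197 < 233, so take 144; remainder 53
34 ≤ 53 < 55, so take 34; remainder 19
13 ≤ 19 < 21, so take 13; remainder 6
5 ≤ 6 < 8, so take 5; remainder 1
1 ≤ 1 < 2, so take 1; remainder 0
5365 = 4181 + 987 + 144 + 34 + 13 + 5 + 1, which has 7 terms.

7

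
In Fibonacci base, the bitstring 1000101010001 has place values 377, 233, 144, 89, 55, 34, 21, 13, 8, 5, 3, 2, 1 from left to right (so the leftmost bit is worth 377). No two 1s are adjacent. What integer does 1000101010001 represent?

Summing the place values of the 1 bits: 377 + 55 + 21 + 8 + 1 = 462.

462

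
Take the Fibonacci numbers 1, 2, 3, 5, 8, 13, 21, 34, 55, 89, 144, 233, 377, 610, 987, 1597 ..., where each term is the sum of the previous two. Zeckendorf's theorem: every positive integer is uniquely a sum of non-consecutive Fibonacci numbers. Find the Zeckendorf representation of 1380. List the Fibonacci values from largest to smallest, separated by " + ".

987 + 377 + 13 + 3

largest Fibonacci ≤ 1380 is 987; 1380 − 987 = 393
largest Fibonacci ≤ 393 is 377; 393 − 377 = 16
largest Fibonacci ≤ 16 is 13; 16 − 13 = 3
largest Fibonacci ≤ 3 is 3; 3 − 3 = 0
So 1380 = 987 + 377 + 13 + 3, with no two terms consecutive in the sequence.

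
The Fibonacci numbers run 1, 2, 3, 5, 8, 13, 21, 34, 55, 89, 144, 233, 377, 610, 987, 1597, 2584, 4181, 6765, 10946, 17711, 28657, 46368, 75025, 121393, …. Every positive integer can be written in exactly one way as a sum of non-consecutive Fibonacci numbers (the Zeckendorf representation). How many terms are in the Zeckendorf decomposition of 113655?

Greedy algorithm:
75025 ≤ 113655 < 121393, so take 75025; remainder 38630
28657 ≤ 38630 < 46368, so take 28657; remainder 9973
6765 ≤ 9973 < 10946, so take 6765; remainder 3208
2584 ≤ 3208 < 4181, so take 2584; remainder 624
610 ≤ 624 < 987, so take 610; remainder 14
13 ≤ 14 < 21, so take 13; remainder 1
1 ≤ 1 < 2, so take 1; remainder 0
113655 = 75025 + 28657 + 6765 + 2584 + 610 + 13 + 1, which has 7 terms.

7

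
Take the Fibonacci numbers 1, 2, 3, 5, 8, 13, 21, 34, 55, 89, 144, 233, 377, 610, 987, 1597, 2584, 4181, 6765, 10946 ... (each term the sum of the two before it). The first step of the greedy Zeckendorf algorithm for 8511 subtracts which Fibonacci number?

6765

6765 ≤ 8511 < 10946, so the largest Fibonacci number not exceeding 8511 is 6765.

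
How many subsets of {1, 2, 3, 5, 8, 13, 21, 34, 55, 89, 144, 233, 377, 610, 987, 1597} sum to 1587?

Each representation comes from the Zeckendorf form by replacing some F_k with F_{k−1} + F_{k−2} where possible.
1587 = 987+377+144+55+21+3 = 987+377+144+55+21+2+1 = 987+377+144+55+13+8+3 = … (14 more), for 17 in all.

17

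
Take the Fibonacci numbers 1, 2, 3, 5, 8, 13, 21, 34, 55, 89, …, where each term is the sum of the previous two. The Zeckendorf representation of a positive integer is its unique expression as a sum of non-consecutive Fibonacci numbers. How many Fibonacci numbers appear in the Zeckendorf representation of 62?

largest Fibonacci ≤ 62 is 55; 62 − 55 = 7
largest Fibonacci ≤ 7 is 5; 7 − 5 = 2
largest Fibonacci ≤ 2 is 2; 2 − 2 = 0
62 = 55 + 5 + 2, which has 3 terms.

3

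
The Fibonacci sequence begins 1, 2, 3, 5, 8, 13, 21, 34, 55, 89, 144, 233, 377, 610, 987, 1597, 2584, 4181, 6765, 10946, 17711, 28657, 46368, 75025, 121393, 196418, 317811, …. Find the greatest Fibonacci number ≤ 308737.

196418

196418 ≤ 308737 < 317811, so the largest Fibonacci number not exceeding 308737 is 196418.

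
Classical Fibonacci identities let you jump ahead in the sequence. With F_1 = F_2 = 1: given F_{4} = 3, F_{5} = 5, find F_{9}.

34

By the addition formula F_{m+n} = F_m F_{n+1} + F_{m−1} F_n with m=5, n=4: F_{9} = 5·5 + 3·3 = 25 + 9 = 34.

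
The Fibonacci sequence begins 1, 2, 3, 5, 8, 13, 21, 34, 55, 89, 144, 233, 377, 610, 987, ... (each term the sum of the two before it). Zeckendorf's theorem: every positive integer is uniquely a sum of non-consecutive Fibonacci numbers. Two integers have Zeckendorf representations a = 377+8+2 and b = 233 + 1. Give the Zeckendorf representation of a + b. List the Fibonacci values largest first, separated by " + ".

610 + 8 + 3

The two numbers are 387 and 234, so their sum is 621.
Greedy algorithm:
largest Fibonacci ≤ 621 is 610; 621 − 610 = 11
largest Fibonacci ≤ 11 is 8; 11 − 8 = 3
largest Fibonacci ≤ 3 is 3; 3 − 3 = 0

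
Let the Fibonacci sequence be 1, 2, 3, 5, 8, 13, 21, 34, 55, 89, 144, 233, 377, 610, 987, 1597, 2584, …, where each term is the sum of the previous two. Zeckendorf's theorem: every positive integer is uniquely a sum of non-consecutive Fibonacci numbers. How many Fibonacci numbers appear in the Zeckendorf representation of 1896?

5

Greedy algorithm:
take 1597 (≤ 1896); 1896 − 1597 = 299
take 233 (≤ 299); 299 − 233 = 66
take 55 (≤ 66); 66 − 55 = 11
take 8 (≤ 11); 11 − 8 = 3
take 3 (≤ 3); 3 − 3 = 0
1896 = 1597 + 233 + 55 + 8 + 3, which has 5 terms.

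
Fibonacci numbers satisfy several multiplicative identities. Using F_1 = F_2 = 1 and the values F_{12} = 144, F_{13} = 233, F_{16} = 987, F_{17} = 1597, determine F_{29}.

By the addition formula F_{m+n} = F_m F_{n+1} + F_{m−1} F_n with m=13, n=16: F_{29} = 233·1597 + 144·987 = 372101 + 142128 = 514229.

514229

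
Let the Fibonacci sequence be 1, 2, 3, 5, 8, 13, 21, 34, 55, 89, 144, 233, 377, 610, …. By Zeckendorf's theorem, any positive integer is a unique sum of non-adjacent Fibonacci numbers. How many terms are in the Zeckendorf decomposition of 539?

Repeatedly subtract the largest Fibonacci number that fits:
377 ≤ 539 < 610, so take 377; remainder 162
144 ≤ 162 < 233, so take 144; remainder 18
13 ≤ 18 < 21, so take 13; remainder 5
5 ≤ 5 < 8, so take 5; remainder 0
539 = 377 + 144 + 13 + 5, which has 4 terms.

4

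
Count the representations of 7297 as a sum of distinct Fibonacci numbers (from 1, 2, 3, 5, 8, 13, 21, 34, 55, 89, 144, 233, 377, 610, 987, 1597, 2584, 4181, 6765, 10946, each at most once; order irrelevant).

58

Starting from the Zeckendorf form and repeatedly splitting a term F_k into F_{k−1} + F_{k−2} (when neither is already used) reaches every representation.
7297 = 6765+377+144+8+3 = 6765+377+144+8+2+1 = 6765+377+89+55+8+3 = … (55 more), for 58 in all.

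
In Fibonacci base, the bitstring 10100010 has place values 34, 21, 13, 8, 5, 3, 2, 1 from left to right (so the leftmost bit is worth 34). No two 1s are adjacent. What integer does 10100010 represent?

Summing the place values of the 1 bits: 34 + 13 + 2 = 49.

49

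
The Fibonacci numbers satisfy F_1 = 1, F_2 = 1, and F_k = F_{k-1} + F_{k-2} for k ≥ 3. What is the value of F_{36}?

Iterating the recurrence up to F_{29} = 514229 and F_{28} = 317811:
F_{30} = F_{29} + F_{28} = 514229 + 317811 = 832040
F_{31} = F_{30} + F_{29} = 832040 + 514229 = 1346269
F_{32} = F_{31} + F_{30} = 1346269 + 832040 = 2178309
F_{33} = F_{32} + F_{31} = 2178309 + 1346269 = 3524578
F_{34} = F_{33} + F_{32} = 3524578 + 2178309 = 5702887
F_{35} = F_{34} + F_{33} = 5702887 + 3524578 = 9227465
F_{36} = F_{35} + F_{34} = 9227465 + 5702887 = 14930352

14930352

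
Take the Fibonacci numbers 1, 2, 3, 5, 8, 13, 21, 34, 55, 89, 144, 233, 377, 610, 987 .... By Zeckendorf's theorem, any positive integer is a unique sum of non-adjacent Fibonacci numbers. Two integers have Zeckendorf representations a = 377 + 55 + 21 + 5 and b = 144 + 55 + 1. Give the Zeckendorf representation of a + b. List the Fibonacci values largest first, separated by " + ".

The two numbers are 458 and 200, so their sum is 658.
Greedily peel off the largest Fibonacci term at each step:
658: greatest Fibonacci not exceeding it is 610, leaving 48
48: greatest Fibonacci not exceeding it is 34, leaving 14
14: greatest Fibonacci not exceeding it is 13, leaving 1
1: greatest Fibonacci not exceeding it is 1, leaving 0

610 + 34 + 13 + 1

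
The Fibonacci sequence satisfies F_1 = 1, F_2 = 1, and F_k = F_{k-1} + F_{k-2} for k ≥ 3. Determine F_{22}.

Iterating the recurrence up to F_{18} = 2584 and F_{17} = 1597:
F_{19} = F_{18} + F_{17} = 2584 + 1597 = 4181
F_{20} = F_{19} + F_{18} = 4181 + 2584 = 6765
F_{21} = F_{20} + F_{19} = 6765 + 4181 = 10946
F_{22} = F_{21} + F_{20} = 10946 + 6765 = 17711

17711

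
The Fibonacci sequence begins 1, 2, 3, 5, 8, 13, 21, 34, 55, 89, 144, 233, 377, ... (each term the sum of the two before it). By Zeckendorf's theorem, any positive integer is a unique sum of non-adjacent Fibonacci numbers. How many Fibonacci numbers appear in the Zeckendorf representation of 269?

3

take 233 (≤ 269); 269 − 233 = 36
take 34 (≤ 36); 36 − 34 = 2
take 2 (≤ 2); 2 − 2 = 0
269 = 233 + 34 + 2, which has 3 terms.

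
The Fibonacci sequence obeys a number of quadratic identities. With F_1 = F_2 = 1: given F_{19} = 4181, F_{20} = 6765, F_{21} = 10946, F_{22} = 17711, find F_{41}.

165580141

By the addition formula F_{m+n} = F_m F_{n+1} + F_{m−1} F_n with m=22, n=19: F_{41} = 17711·6765 + 10946·4181 = 119814915 + 45765226 = 165580141.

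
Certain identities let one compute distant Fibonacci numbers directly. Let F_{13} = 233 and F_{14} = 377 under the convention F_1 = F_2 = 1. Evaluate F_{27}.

By F_{2k+1} = F_k² + F_{k+1}²: F_{27} = 233² + 377² = 54289 + 142129 = 196418.

196418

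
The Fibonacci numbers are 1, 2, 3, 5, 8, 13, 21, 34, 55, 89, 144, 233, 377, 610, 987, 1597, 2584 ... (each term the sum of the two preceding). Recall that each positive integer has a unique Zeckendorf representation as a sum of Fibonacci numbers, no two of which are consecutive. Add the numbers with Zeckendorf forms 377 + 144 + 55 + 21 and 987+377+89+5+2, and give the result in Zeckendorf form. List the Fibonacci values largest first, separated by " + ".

The two numbers are 597 and 1460, so their sum is 2057.
2057 − 1597 = 460
460 − 377 = 83
83 − 55 = 28
28 − 21 = 7
7 − 5 = 2
2 − 2 = 0

1597 + 377 + 55 + 21 + 5 + 2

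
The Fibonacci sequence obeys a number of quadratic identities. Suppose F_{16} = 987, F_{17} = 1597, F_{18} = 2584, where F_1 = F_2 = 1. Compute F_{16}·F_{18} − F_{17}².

987·2584 − 1597² = 2550408 − 2550409 = -1. (Cassini's identity: F_{k−1}F_{k+1} − F_k² = (−1)^k.)

-1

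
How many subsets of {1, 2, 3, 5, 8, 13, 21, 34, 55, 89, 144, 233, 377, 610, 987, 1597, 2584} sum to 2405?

2405 = 1597+610+144+34+13+5+2 = 1597+610+89+55+34+13+5+2 = 1597+377+233+144+34+13+5+2 = 1597+377+233+89+55+34+13+5+2 = 987+610+377+233+144+34+13+5+2 = … (1 more), for 6 in all.

6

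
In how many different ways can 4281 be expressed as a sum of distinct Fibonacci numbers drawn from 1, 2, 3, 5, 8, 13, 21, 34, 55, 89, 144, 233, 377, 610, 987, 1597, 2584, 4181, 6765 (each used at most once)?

Each representation comes from the Zeckendorf form by replacing some F_k with F_{k−1} + F_{k−2} where possible.
4281 = 4181+89+8+3 = 4181+89+8+2+1 = 4181+55+34+8+3 = 2584+1597+89+8+3 = 4181+89+5+3+2+1 = … (37 more), for 42 in all.

42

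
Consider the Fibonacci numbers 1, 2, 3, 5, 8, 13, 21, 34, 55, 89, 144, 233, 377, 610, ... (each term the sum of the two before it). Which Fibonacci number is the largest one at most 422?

377

377 ≤ 422 < 610, so the largest Fibonacci number not exceeding 422 is 377.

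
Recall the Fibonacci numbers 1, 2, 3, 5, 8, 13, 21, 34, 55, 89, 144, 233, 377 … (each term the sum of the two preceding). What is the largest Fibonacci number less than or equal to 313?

233 ≤ 313 < 377, so the largest Fibonacci number not exceeding 313 is 233.

233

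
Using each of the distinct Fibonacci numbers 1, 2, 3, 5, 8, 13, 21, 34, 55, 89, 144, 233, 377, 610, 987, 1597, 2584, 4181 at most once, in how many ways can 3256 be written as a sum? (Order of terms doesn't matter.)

Each representation comes from the Zeckendorf form by replacing some F_k with F_{k−1} + F_{k−2} where possible.
3256 = 2584+610+55+5+2 = 2584+610+34+21+5+2 = 2584+377+233+55+5+2 = 1597+987+610+55+5+2 = 2584+610+34+13+8+5+2 = … (13 more), for 18 in all.

18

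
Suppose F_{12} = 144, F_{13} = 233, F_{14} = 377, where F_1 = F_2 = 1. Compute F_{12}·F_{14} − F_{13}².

-1

144·377 − 233² = 54288 − 54289 = -1. (Cassini's identity: F_{k−1}F_{k+1} − F_k² = (−1)^k.)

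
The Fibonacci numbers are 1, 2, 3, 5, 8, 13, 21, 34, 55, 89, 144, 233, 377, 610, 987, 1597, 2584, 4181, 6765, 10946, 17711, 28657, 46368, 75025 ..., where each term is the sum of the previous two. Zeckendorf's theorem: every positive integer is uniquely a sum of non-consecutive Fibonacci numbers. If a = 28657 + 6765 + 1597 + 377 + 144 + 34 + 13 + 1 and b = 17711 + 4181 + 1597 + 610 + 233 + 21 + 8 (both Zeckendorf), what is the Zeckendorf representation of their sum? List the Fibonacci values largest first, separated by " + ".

46368 + 10946 + 4181 + 377 + 55 + 21 + 1

The two numbers are 37588 and 24361, so their sum is 61949.
Repeatedly subtract the largest Fibonacci number that fits:
61949 − 46368 = 15581
15581 − 10946 = 4635
4635 − 4181 = 454
454 − 377 = 77
77 − 55 = 22
22 − 21 = 1
1 − 1 = 0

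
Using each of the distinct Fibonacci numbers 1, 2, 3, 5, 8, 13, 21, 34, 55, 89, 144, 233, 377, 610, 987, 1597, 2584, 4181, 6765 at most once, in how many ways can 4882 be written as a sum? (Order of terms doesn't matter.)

29

Each representation comes from the Zeckendorf form by replacing some F_k with F_{k−1} + F_{k−2} where possible.
4882 = 4181+610+89+2 = 4181+610+55+34+2 = 4181+377+233+89+2 = 2584+1597+610+89+2 = … (25 more), for 29 in all.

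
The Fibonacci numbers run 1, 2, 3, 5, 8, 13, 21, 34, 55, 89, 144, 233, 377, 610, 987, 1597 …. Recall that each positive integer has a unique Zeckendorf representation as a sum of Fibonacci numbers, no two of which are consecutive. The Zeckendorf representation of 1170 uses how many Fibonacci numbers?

4

Greedy algorithm:
take 987 (≤ 1170); 1170 − 987 = 183
take 144 (≤ 183); 183 − 144 = 39
take 34 (≤ 39); 39 − 34 = 5
take 5 (≤ 5); 5 − 5 = 0
1170 = 987 + 144 + 34 + 5, which has 4 terms.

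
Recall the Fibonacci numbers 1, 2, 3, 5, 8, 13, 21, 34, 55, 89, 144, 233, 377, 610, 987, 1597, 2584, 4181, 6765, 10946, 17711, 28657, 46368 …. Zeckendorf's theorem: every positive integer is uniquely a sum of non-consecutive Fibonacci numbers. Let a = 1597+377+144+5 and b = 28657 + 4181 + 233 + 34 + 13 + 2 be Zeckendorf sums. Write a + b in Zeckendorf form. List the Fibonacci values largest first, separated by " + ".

28657 + 4181 + 1597 + 610 + 144 + 34 + 13 + 5 + 2

The two numbers are 2123 and 33120, so their sum is 35243.
take 28657 (≤ 35243); 35243 − 28657 = 6586
take 4181 (≤ 6586); 6586 − 4181 = 2405
take 1597 (≤ 2405); 2405 − 1597 = 808
take 610 (≤ 808); 808 − 610 = 198
take 144 (≤ 198); 198 − 144 = 54
take 34 (≤ 54); 54 − 34 = 20
take 13 (≤ 20); 20 − 13 = 7
take 5 (≤ 7); 7 − 5 = 2
take 2 (≤ 2); 2 − 2 = 0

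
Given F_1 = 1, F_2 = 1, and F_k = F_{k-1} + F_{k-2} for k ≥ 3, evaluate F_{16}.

987

Iterating the recurrence up to F_{10} = 55 and F_{9} = 34:
F_{11} = F_{10} + F_{9} = 55 + 34 = 89
F_{12} = F_{11} + F_{10} = 89 + 55 = 144
F_{13} = F_{12} + F_{11} = 144 + 89 = 233
F_{14} = F_{13} + F_{12} = 233 + 144 = 377
F_{15} = F_{14} + F_{13} = 377 + 233 = 610
F_{16} = F_{15} + F_{14} = 610 + 377 = 987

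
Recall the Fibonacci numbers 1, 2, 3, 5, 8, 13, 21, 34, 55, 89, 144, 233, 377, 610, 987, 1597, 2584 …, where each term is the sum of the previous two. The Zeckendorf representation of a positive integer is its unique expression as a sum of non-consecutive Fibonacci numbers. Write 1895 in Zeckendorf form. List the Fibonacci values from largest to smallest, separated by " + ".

Repeatedly subtract the largest Fibonacci number that fits:
1895 − 1597 = 298
298 − 233 = 65
65 − 55 = 10
10 − 8 = 2
2 − 2 = 0
So 1895 = 1597 + 233 + 55 + 8 + 2, with no two terms consecutive in the sequence.

1597 + 233 + 55 + 8 + 2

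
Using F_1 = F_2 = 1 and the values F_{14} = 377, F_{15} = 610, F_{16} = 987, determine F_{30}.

By the addition formula F_{m+n} = F_m F_{n+1} + F_{m−1} F_n with m=15, n=15: F_{30} = 610·987 + 377·610 = 602070 + 229970 = 832040.

832040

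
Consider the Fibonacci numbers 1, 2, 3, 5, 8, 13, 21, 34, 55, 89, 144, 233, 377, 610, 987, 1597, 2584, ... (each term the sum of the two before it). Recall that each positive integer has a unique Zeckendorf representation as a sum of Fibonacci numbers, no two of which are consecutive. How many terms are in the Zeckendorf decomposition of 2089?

5

Repeatedly subtract the largest Fibonacci number that fits:
subtract 1597 from 2089: 492 remains
subtract 377 from 492: 115 remains
subtract 89 from 115: 26 remains
subtract 21 from 26: 5 remains
subtract 5 from 5: 0 remains
2089 = 1597 + 377 + 89 + 21 + 5, which has 5 terms.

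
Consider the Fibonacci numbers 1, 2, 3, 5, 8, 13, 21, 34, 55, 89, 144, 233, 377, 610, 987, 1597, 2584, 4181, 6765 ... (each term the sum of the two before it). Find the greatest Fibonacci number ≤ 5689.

4181 ≤ 5689 < 6765, so the largest Fibonacci number not exceeding 5689 is 4181.

4181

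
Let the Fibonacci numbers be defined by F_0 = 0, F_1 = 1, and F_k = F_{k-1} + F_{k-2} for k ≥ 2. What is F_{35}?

9227465

Iterating the recurrence up to F_{27} = 196418 and F_{26} = 121393:
F_{28} = F_{27} + F_{26} = 196418 + 121393 = 317811
F_{29} = F_{28} + F_{27} = 317811 + 196418 = 514229
F_{30} = F_{29} + F_{28} = 514229 + 317811 = 832040
F_{31} = F_{30} + F_{29} = 832040 + 514229 = 1346269
F_{32} = F_{31} + F_{30} = 1346269 + 832040 = 2178309
F_{33} = F_{32} + F_{31} = 2178309 + 1346269 = 3524578
F_{34} = F_{33} + F_{32} = 3524578 + 2178309 = 5702887
F_{35} = F_{34} + F_{33} = 5702887 + 3524578 = 9227465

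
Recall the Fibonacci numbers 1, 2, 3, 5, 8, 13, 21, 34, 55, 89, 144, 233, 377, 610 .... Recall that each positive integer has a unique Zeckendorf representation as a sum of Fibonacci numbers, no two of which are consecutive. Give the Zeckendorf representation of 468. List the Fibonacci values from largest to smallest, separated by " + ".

468: greatest Fibonacci not exceeding it is 377, leaving 91
91: greatest Fibonacci not exceeding it is 89, leaving 2
2: greatest Fibonacci not exceeding it is 2, leaving 0
So 468 = 377 + 89 + 2, with no two terms consecutive in the sequence.

377 + 89 + 2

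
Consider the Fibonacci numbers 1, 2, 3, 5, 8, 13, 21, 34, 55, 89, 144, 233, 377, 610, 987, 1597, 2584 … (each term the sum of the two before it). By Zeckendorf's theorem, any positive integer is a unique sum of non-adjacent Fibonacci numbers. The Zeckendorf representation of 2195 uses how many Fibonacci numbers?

subtract 1597 from 2195: 598 remains
subtract 377 from 598: 221 remains
subtract 144 from 221: 77 remains
subtract 55 from 77: 22 remains
subtract 21 from 22: 1 remains
subtract 1 from 1: 0 remains
2195 = 1597 + 377 + 144 + 55 + 21 + 1, which has 6 terms.

6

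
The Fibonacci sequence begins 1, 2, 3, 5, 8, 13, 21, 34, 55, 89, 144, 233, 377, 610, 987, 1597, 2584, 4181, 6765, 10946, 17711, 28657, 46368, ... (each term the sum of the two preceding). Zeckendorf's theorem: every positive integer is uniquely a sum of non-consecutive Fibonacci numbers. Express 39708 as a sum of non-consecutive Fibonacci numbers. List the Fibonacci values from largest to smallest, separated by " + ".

28657 + 10946 + 89 + 13 + 3

largest Fibonacci ≤ 39708 is 28657; 39708 − 28657 = 11051
largest Fibonacci ≤ 11051 is 10946; 11051 − 10946 = 105
largest Fibonacci ≤ 105 is 89; 105 − 89 = 16
largest Fibonacci ≤ 16 is 13; 16 − 13 = 3
largest Fibonacci ≤ 3 is 3; 3 − 3 = 0
So 39708 = 28657 + 10946 + 89 + 13 + 3, with no two terms consecutive in the sequence.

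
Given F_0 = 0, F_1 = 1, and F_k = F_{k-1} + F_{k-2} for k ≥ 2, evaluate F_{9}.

Iterating the recurrence up to F_{5} = 5 and F_{4} = 3:
F_{6} = F_{5} + F_{4} = 5 + 3 = 8
F_{7} = F_{6} + F_{5} = 8 + 5 = 13
F_{8} = F_{7} + F_{6} = 13 + 8 = 21
F_{9} = F_{8} + F_{7} = 21 + 13 = 34

34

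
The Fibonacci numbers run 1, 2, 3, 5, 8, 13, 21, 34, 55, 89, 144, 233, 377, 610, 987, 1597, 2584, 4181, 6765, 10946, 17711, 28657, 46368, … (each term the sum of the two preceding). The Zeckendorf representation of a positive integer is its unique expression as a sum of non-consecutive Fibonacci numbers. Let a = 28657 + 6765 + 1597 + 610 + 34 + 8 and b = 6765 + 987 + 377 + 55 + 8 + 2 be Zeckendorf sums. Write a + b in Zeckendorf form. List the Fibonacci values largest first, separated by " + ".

The two numbers are 37671 and 8194, so their sum is 45865.
Repeatedly subtract the largest Fibonacci number that fits:
45865: greatest Fibonacci not exceeding it is 28657, leaving 17208
17208: greatest Fibonacci not exceeding it is 10946, leaving 6262
6262: greatest Fibonacci not exceeding it is 4181, leaving 2081
2081: greatest Fibonacci not exceeding it is 1597, leaving 484
484: greatest Fibonacci not exceeding it is 377, leaving 107
107: greatest Fibonacci not exceeding it is 89, leaving 18
18: greatest Fibonacci not exceeding it is 13, leaving 5
5: greatest Fibonacci not exceeding it is 5, leaving 0

28657 + 10946 + 4181 + 1597 + 377 + 89 + 13 + 5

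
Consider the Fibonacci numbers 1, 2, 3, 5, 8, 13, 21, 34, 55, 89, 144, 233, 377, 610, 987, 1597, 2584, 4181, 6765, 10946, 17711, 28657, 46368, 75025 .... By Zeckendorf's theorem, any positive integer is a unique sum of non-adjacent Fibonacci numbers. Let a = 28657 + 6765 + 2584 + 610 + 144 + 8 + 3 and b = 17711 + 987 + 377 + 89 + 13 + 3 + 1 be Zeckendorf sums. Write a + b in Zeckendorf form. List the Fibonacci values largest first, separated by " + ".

46368 + 10946 + 610 + 21 + 5 + 2

The two numbers are 38771 and 19181, so their sum is 57952.
57952 − 46368 = 11584
11584 − 10946 = 638
638 − 610 = 28
28 − 21 = 7
7 − 5 = 2
2 − 2 = 0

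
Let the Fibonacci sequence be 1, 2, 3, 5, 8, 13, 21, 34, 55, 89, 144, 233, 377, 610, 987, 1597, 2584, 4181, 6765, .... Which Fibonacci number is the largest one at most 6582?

4181 ≤ 6582 < 6765, so the largest Fibonacci number not exceeding 6582 is 4181.

4181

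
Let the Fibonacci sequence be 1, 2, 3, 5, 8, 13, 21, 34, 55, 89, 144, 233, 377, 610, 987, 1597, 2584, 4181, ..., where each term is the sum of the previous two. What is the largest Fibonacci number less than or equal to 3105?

2584 ≤ 3105 < 4181, so the largest Fibonacci number not exceeding 3105 is 2584.

2584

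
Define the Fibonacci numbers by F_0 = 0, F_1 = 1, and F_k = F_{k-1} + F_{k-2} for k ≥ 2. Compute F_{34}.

Iterating the recurrence up to F_{28} = 317811 and F_{27} = 196418:
F_{29} = F_{28} + F_{27} = 317811 + 196418 = 514229
F_{30} = F_{29} + F_{28} = 514229 + 317811 = 832040
F_{31} = F_{30} + F_{29} = 832040 + 514229 = 1346269
F_{32} = F_{31} + F_{30} = 1346269 + 832040 = 2178309
F_{33} = F_{32} + F_{31} = 2178309 + 1346269 = 3524578
F_{34} = F_{33} + F_{32} = 3524578 + 2178309 = 5702887

5702887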